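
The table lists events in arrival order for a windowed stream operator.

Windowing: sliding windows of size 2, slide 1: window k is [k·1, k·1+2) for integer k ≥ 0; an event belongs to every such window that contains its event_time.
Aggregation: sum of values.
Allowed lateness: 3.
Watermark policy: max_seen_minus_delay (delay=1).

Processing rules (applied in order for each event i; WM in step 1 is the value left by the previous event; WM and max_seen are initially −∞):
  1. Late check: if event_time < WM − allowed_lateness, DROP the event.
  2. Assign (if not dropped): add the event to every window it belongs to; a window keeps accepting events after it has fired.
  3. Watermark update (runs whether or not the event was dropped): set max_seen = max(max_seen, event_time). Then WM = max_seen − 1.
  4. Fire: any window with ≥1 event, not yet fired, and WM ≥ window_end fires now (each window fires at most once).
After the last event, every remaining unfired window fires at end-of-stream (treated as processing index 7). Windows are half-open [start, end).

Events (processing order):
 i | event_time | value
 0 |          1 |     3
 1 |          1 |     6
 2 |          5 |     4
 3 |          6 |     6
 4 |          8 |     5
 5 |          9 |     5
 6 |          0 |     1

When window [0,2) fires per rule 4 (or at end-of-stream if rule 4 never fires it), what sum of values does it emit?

9

i=0 t=1 v=3: → [1,3),[0,2); WM=0
i=1 t=1 v=6: → [1,3),[0,2); WM=0
i=2 t=5 v=4: → [5,7),[4,6); WM=4; [0,2) fires=9 [1,3) fires=9
i=3 t=6 v=6: → [6,8),[5,7); WM=5
i=4 t=8 v=5: → [8,10),[7,9); WM=7; [4,6) fires=4 [5,7) fires=10
i=5 t=9 v=5: → [9,11),[8,10); WM=8; [6,8) fires=6
i=6 t=0 v=1: DROP (t<8-3); WM=8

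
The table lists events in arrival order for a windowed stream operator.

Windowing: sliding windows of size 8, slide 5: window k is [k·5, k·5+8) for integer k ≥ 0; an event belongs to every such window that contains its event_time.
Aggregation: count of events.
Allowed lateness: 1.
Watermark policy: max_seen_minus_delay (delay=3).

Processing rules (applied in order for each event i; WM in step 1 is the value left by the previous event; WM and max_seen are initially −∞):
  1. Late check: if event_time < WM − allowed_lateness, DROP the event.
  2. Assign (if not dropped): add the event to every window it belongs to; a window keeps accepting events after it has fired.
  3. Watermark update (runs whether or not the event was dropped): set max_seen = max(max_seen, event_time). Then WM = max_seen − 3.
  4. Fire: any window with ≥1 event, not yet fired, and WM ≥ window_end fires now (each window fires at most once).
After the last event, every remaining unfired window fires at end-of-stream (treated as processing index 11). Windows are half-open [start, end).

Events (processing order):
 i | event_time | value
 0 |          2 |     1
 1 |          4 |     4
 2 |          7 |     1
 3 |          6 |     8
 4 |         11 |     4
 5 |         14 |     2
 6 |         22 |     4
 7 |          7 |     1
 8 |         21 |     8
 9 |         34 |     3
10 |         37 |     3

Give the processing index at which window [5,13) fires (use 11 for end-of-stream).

6

i=0 t=2 v=1: → [0,8); WM=-1
i=1 t=4 v=4: → [0,8); WM=1
i=2 t=7 v=1: → [5,13),[0,8); WM=4
i=3 t=6 v=8: → [5,13),[0,8); WM=4
i=4 t=11 v=4: → [10,18),[5,13); WM=8; [0,8) fires=4
i=5 t=14 v=2: → [10,18); WM=11
i=6 t=22 v=4: → [20,28),[15,23); WM=19; [5,13) fires=3 [10,18) fires=2
i=7 t=7 v=1: DROP (t<19-1); WM=19
i=8 t=21 v=8: → [20,28),[15,23); WM=19
i=9 t=34 v=3: → [30,38); WM=31; [15,23) fires=2 [20,28) fires=2
i=10 t=37 v=3: → [35,43),[30,38); WM=34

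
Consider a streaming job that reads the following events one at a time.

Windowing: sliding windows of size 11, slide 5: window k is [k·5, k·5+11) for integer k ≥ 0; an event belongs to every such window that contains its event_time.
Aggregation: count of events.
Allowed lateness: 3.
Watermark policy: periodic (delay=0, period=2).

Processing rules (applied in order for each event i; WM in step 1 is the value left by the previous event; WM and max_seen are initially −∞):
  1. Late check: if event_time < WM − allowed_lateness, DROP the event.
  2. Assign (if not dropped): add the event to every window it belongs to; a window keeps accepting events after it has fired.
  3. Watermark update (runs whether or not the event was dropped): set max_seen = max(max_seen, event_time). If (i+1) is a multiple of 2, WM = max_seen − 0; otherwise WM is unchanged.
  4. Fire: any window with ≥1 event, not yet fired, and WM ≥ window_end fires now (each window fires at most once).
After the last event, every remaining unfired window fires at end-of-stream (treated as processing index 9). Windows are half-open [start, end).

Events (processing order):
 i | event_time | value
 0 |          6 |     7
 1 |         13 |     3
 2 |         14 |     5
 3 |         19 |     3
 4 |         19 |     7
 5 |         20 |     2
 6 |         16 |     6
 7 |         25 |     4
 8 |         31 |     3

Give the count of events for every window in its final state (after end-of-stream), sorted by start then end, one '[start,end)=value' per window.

[0,11)=1 [5,16)=3 [10,21)=5 [15,26)=4 [20,31)=2 [25,36)=2 [30,41)=1

i=0 t=6 v=7: → [5,16),[0,11); WM=−∞
i=1 t=13 v=3: → [10,21),[5,16); WM=13; [0,11) fires=1
i=2 t=14 v=5: → [10,21),[5,16); WM=13
i=3 t=19 v=3: → [15,26),[10,21); WM=19; [5,16) fires=3
i=4 t=19 v=7: → [15,26),[10,21); WM=19
i=5 t=20 v=2: → [20,31),[15,26),[10,21); WM=20
i=6 t=16 v=6: DROP (t<20-3); WM=20
i=7 t=25 v=4: → [25,36),[20,31),[15,26); WM=25; [10,21) fires=5
i=8 t=31 v=3: → [30,41),[25,36); WM=25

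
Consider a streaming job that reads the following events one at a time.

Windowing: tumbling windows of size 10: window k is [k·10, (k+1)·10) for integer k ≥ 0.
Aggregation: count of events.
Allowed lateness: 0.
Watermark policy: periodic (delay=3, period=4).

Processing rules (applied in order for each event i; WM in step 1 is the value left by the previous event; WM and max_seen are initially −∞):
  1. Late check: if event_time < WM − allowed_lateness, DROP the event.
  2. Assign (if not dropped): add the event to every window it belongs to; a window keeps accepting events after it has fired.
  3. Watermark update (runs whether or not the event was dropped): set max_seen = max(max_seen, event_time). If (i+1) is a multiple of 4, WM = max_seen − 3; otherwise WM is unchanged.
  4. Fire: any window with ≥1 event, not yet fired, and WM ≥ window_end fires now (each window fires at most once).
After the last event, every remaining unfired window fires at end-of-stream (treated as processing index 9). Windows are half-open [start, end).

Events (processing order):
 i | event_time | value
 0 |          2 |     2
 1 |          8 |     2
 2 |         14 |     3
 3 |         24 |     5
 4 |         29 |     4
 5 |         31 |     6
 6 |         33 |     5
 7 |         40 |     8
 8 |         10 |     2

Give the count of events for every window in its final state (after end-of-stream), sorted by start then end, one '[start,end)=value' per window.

i=0 t=2 v=2: → [0,10); WM=−∞
i=1 t=8 v=2: → [0,10); WM=−∞
i=2 t=14 v=3: → [10,20); WM=−∞
i=3 t=24 v=5: → [20,30); WM=21; [0,10) fires=2 [10,20) fires=1
i=4 t=29 v=4: → [20,30); WM=21
i=5 t=31 v=6: → [30,40); WM=21
i=6 t=33 v=5: → [30,40); WM=21
i=7 t=40 v=8: → [40,50); WM=37; [20,30) fires=2
i=8 t=10 v=2: DROP (t<37-0); WM=37

[0,10)=2 [10,20)=1 [20,30)=2 [30,40)=2 [40,50)=1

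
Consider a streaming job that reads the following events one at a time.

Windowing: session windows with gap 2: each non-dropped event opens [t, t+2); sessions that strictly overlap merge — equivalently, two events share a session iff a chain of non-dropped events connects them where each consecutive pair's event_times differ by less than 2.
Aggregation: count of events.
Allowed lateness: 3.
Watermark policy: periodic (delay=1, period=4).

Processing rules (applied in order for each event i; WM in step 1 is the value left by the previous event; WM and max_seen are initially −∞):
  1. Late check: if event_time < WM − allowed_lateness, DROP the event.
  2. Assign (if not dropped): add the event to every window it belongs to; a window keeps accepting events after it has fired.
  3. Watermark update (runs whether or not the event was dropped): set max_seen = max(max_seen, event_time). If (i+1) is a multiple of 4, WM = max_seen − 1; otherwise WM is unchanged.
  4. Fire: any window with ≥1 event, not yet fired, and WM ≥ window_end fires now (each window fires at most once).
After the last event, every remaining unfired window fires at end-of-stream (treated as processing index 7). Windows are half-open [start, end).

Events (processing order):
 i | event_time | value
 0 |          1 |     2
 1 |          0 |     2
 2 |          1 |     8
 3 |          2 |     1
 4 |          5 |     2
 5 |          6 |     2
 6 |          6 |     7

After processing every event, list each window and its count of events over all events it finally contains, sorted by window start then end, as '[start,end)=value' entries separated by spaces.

[0,4)=4 [5,8)=3

i=0 t=1 v=2: → [1,3); WM=−∞
i=1 t=0 v=2: → [0,3); WM=−∞
i=2 t=1 v=8: → [0,3); WM=−∞
i=3 t=2 v=1: → [0,4); WM=1
i=4 t=5 v=2: → [5,7); WM=1
i=5 t=6 v=2: → [5,8); WM=1
i=6 t=6 v=7: → [5,8); WM=1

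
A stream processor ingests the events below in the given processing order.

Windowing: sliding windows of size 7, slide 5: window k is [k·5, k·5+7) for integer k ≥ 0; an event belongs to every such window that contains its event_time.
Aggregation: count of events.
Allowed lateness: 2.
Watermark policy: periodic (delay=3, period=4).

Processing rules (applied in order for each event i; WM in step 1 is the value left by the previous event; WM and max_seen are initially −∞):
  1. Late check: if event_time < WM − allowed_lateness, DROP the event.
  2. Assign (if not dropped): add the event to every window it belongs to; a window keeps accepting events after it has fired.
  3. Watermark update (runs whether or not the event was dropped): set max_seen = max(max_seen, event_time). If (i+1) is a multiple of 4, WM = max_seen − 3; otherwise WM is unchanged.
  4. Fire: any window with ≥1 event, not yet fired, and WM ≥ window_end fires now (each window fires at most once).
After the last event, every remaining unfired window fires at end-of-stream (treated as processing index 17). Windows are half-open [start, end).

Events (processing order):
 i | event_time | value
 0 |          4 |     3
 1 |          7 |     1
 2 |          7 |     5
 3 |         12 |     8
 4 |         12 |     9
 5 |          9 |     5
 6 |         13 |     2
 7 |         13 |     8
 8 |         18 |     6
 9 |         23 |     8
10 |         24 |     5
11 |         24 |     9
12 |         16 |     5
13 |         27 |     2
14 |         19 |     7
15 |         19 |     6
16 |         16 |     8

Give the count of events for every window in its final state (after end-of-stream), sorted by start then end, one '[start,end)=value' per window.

i=0 t=4 v=3: → [0,7); WM=−∞
i=1 t=7 v=1: → [5,12); WM=−∞
i=2 t=7 v=5: → [5,12); WM=−∞
i=3 t=12 v=8: → [10,17); WM=9; [0,7) fires=1
i=4 t=12 v=9: → [10,17); WM=9
i=5 t=9 v=5: → [5,12); WM=9
i=6 t=13 v=2: → [10,17); WM=9
i=7 t=13 v=8: → [10,17); WM=10
i=8 t=18 v=6: → [15,22); WM=10
i=9 t=23 v=8: → [20,27); WM=10
i=10 t=24 v=5: → [20,27); WM=10
i=11 t=24 v=9: → [20,27); WM=21; [5,12) fires=3 [10,17) fires=4
i=12 t=16 v=5: DROP (t<21-2); WM=21
i=13 t=27 v=2: → [25,32); WM=21
i=14 t=19 v=7: → [15,22); WM=21
i=15 t=19 v=6: → [15,22); WM=24; [15,22) fires=3
i=16 t=16 v=8: DROP (t<24-2); WM=24

[0,7)=1 [5,12)=3 [10,17)=4 [15,22)=3 [20,27)=3 [25,32)=1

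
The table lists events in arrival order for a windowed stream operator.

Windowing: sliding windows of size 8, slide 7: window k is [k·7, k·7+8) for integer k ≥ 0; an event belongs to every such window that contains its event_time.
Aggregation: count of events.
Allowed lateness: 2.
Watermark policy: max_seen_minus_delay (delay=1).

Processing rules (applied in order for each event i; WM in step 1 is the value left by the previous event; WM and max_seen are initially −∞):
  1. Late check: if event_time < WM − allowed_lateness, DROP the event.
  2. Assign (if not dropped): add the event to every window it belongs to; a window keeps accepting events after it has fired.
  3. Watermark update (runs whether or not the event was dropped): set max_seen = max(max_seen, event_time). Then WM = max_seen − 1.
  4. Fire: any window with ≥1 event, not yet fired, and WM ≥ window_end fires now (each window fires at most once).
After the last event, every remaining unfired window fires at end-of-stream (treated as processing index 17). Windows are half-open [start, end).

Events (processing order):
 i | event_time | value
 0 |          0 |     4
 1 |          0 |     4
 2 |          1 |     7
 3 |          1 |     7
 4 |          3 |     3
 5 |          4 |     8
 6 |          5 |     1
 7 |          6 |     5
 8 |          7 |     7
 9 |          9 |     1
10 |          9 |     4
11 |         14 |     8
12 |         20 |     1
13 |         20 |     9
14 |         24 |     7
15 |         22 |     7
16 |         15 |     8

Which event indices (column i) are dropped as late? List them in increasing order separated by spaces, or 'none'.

16

i=0 t=0 v=4: → [0,8); WM=-1
i=1 t=0 v=4: → [0,8); WM=-1
i=2 t=1 v=7: → [0,8); WM=0
i=3 t=1 v=7: → [0,8); WM=0
i=4 t=3 v=3: → [0,8); WM=2
i=5 t=4 v=8: → [0,8); WM=3
i=6 t=5 v=1: → [0,8); WM=4
i=7 t=6 v=5: → [0,8); WM=5
i=8 t=7 v=7: → [7,15),[0,8); WM=6
i=9 t=9 v=1: → [7,15); WM=8; [0,8) fires=9
i=10 t=9 v=4: → [7,15); WM=8
i=11 t=14 v=8: → [14,22),[7,15); WM=13
i=12 t=20 v=1: → [14,22); WM=19; [7,15) fires=4
i=13 t=20 v=9: → [14,22); WM=19
i=14 t=24 v=7: → [21,29); WM=23; [14,22) fires=3
i=15 t=22 v=7: → [21,29); WM=23
i=16 t=15 v=8: DROP (t<23-2); WM=23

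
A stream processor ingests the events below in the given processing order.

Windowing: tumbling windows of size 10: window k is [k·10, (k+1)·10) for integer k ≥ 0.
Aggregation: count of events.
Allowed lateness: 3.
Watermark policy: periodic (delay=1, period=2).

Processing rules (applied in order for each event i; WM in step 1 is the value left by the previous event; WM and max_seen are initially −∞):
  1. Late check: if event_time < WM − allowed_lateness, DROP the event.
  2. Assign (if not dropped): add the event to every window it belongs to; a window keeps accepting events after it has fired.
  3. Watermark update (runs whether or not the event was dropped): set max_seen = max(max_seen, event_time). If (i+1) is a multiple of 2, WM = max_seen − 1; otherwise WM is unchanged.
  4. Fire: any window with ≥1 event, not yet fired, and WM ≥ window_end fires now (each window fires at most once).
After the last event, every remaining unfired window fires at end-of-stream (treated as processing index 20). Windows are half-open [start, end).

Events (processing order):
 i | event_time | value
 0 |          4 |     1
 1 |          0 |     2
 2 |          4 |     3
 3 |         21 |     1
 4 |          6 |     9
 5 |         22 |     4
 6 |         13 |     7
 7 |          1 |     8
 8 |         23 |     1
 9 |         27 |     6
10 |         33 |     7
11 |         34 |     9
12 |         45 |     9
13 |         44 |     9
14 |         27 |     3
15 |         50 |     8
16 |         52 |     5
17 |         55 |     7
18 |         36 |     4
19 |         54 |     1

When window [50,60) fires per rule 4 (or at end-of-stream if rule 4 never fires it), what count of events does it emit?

4

i=0 t=4 v=1: → [0,10); WM=−∞
i=1 t=0 v=2: → [0,10); WM=3
i=2 t=4 v=3: → [0,10); WM=3
i=3 t=21 v=1: → [20,30); WM=20; [0,10) fires=3
i=4 t=6 v=9: DROP (t<20-3); WM=20
i=5 t=22 v=4: → [20,30); WM=21
i=6 t=13 v=7: DROP (t<21-3); WM=21
i=7 t=1 v=8: DROP (t<21-3); WM=21
i=8 t=23 v=1: → [20,30); WM=21
i=9 t=27 v=6: → [20,30); WM=26
i=10 t=33 v=7: → [30,40); WM=26
i=11 t=34 v=9: → [30,40); WM=33; [20,30) fires=4
i=12 t=45 v=9: → [40,50); WM=33
i=13 t=44 v=9: → [40,50); WM=44; [30,40) fires=2
i=14 t=27 v=3: DROP (t<44-3); WM=44
i=15 t=50 v=8: → [50,60); WM=49
i=16 t=52 v=5: → [50,60); WM=49
i=17 t=55 v=7: → [50,60); WM=54; [40,50) fires=2
i=18 t=36 v=4: DROP (t<54-3); WM=54
i=19 t=54 v=1: → [50,60); WM=54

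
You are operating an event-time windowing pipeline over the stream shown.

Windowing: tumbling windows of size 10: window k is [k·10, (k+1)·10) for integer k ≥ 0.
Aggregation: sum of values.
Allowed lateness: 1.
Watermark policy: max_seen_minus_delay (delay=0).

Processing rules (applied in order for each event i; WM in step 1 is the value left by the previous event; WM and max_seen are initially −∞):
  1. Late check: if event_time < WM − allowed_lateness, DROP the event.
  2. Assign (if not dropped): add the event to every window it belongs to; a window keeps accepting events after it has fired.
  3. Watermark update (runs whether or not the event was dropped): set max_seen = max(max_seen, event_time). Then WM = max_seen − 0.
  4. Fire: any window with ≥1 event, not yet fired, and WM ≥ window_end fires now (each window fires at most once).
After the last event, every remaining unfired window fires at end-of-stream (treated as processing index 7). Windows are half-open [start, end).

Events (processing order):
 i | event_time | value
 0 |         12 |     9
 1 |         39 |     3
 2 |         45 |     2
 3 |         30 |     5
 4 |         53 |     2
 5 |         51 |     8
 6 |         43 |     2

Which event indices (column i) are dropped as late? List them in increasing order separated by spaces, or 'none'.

3 5 6

i=0 t=12 v=9: → [10,20); WM=12
i=1 t=39 v=3: → [30,40); WM=39; [10,20) fires=9
i=2 t=45 v=2: → [40,50); WM=45; [30,40) fires=3
i=3 t=30 v=5: DROP (t<45-1); WM=45
i=4 t=53 v=2: → [50,60); WM=53; [40,50) fires=2
i=5 t=51 v=8: DROP (t<53-1); WM=53
i=6 t=43 v=2: DROP (t<53-1); WM=53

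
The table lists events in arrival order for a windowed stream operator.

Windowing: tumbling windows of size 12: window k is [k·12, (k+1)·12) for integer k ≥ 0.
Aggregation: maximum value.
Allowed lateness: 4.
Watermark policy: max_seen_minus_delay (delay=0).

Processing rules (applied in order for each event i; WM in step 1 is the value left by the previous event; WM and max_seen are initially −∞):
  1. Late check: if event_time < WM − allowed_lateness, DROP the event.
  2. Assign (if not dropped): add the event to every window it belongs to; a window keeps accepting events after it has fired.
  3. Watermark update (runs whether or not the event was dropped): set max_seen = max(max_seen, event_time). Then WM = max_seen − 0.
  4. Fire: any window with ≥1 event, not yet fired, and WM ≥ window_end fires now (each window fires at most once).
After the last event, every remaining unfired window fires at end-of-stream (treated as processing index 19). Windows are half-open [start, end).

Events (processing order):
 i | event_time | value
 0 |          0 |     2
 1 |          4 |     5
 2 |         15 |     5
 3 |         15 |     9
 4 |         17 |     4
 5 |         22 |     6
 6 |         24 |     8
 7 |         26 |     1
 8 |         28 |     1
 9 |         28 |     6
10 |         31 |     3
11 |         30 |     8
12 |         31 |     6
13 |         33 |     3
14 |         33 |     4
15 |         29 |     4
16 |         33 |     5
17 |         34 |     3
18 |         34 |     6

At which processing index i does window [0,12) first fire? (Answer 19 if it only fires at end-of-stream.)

2

i=0 t=0 v=2: → [0,12); WM=0
i=1 t=4 v=5: → [0,12); WM=4
i=2 t=15 v=5: → [12,24); WM=15; [0,12) fires=5
i=3 t=15 v=9: → [12,24); WM=15
i=4 t=17 v=4: → [12,24); WM=17
i=5 t=22 v=6: → [12,24); WM=22
i=6 t=24 v=8: → [24,36); WM=24; [12,24) fires=9
i=7 t=26 v=1: → [24,36); WM=26
i=8 t=28 v=1: → [24,36); WM=28
i=9 t=28 v=6: → [24,36); WM=28
i=10 t=31 v=3: → [24,36); WM=31
i=11 t=30 v=8: → [24,36); WM=31
i=12 t=31 v=6: → [24,36); WM=31
i=13 t=33 v=3: → [24,36); WM=33
i=14 t=33 v=4: → [24,36); WM=33
i=15 t=29 v=4: → [24,36); WM=33
i=16 t=33 v=5: → [24,36); WM=33
i=17 t=34 v=3: → [24,36); WM=34
i=18 t=34 v=6: → [24,36); WM=34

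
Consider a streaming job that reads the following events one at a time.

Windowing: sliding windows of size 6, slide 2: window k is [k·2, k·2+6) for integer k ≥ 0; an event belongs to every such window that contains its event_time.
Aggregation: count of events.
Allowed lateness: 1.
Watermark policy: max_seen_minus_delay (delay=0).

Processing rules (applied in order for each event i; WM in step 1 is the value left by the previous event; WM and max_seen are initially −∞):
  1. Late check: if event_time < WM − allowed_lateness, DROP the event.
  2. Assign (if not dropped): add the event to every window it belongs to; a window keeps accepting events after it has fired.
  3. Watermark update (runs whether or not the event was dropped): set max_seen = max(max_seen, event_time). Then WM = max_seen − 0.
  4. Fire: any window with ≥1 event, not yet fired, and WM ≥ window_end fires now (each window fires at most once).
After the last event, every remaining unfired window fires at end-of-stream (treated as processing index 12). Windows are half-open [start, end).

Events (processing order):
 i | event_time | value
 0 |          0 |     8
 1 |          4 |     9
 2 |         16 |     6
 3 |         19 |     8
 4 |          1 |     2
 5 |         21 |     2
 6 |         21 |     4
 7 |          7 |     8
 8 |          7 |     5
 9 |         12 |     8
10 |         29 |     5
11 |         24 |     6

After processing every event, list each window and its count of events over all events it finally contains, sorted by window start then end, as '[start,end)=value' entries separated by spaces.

i=0 t=0 v=8: → [0,6); WM=0
i=1 t=4 v=9: → [4,10),[2,8),[0,6); WM=4
i=2 t=16 v=6: → [16,22),[14,20),[12,18); WM=16; [0,6) fires=2 [2,8) fires=1 [4,10) fires=1
i=3 t=19 v=8: → [18,24),[16,22),[14,20); WM=19; [12,18) fires=1
i=4 t=1 v=2: DROP (t<19-1); WM=19
i=5 t=21 v=2: → [20,26),[18,24),[16,22); WM=21; [14,20) fires=2
i=6 t=21 v=4: → [20,26),[18,24),[16,22); WM=21
i=7 t=7 v=8: DROP (t<21-1); WM=21
i=8 t=7 v=5: DROP (t<21-1); WM=21
i=9 t=12 v=8: DROP (t<21-1); WM=21
i=10 t=29 v=5: → [28,34),[26,32),[24,30); WM=29; [16,22) fires=4 [18,24) fires=3 [20,26) fires=2
i=11 t=24 v=6: DROP (t<29-1); WM=29

[0,6)=2 [2,8)=1 [4,10)=1 [12,18)=1 [14,20)=2 [16,22)=4 [18,24)=3 [20,26)=2 [24,30)=1 [26,32)=1 [28,34)=1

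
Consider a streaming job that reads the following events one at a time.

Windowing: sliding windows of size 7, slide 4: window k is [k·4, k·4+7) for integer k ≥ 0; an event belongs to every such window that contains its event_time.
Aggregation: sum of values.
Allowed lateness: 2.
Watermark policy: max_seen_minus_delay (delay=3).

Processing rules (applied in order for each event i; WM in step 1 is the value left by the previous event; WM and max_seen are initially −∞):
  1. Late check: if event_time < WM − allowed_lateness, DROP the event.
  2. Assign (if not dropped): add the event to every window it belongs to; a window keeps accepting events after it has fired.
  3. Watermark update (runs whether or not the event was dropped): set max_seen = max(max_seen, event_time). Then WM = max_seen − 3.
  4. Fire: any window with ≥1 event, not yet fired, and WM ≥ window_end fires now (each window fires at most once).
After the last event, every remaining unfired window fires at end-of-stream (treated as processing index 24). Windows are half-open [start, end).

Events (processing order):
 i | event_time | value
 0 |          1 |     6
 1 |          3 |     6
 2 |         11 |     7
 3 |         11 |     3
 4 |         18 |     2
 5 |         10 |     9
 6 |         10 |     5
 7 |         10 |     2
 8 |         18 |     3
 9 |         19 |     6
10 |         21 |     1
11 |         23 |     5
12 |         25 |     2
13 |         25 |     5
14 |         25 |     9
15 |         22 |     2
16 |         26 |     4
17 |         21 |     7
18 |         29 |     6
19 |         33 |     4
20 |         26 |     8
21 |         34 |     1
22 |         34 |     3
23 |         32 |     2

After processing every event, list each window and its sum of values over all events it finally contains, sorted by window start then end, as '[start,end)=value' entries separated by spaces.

[0,7)=12 [8,15)=10 [12,19)=5 [16,23)=21 [20,27)=35 [24,31)=26 [28,35)=16 [32,39)=10

i=0 t=1 v=6: → [0,7); WM=-2
i=1 t=3 v=6: → [0,7); WM=0
i=2 t=11 v=7: → [8,15); WM=8; [0,7) fires=12
i=3 t=11 v=3: → [8,15); WM=8
i=4 t=18 v=2: → [16,23),[12,19); WM=15; [8,15) fires=10
i=5 t=10 v=9: DROP (t<15-2); WM=15
i=6 t=10 v=5: DROP (t<15-2); WM=15
i=7 t=10 v=2: DROP (t<15-2); WM=15
i=8 t=18 v=3: → [16,23),[12,19); WM=15
i=9 t=19 v=6: → [16,23); WM=16
i=10 t=21 v=1: → [20,27),[16,23); WM=18
i=11 t=23 v=5: → [20,27); WM=20; [12,19) fires=5
i=12 t=25 v=2: → [24,31),[20,27); WM=22
i=13 t=25 v=5: → [24,31),[20,27); WM=22
i=14 t=25 v=9: → [24,31),[20,27); WM=22
i=15 t=22 v=2: → [20,27),[16,23); WM=22
i=16 t=26 v=4: → [24,31),[20,27); WM=23; [16,23) fires=14
i=17 t=21 v=7: → [20,27),[16,23); WM=23
i=18 t=29 v=6: → [28,35),[24,31); WM=26
i=19 t=33 v=4: → [32,39),[28,35); WM=30; [20,27) fires=35
i=20 t=26 v=8: DROP (t<30-2); WM=30
i=21 t=34 v=1: → [32,39),[28,35); WM=31; [24,31) fires=26
i=22 t=34 v=3: → [32,39),[28,35); WM=31
i=23 t=32 v=2: → [32,39),[28,35); WM=31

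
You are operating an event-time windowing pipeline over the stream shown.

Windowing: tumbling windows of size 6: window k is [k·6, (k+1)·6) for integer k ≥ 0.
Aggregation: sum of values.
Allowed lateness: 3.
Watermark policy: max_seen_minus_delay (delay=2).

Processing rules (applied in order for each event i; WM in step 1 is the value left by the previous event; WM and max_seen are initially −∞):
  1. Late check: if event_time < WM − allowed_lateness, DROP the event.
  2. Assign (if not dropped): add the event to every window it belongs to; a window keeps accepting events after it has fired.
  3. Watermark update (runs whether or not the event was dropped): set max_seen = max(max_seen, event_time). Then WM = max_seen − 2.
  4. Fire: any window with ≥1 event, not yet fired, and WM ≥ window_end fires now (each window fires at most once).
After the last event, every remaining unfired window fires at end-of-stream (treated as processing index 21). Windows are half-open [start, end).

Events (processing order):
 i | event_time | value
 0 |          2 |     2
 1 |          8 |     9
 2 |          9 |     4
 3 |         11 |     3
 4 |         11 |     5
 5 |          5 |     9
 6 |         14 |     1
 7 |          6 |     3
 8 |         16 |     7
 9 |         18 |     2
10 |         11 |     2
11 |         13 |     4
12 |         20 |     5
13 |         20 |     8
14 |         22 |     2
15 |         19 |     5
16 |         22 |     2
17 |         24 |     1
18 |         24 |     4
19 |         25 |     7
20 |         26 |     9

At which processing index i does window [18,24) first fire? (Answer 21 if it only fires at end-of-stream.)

20

i=0 t=2 v=2: → [0,6); WM=0
i=1 t=8 v=9: → [6,12); WM=6; [0,6) fires=2
i=2 t=9 v=4: → [6,12); WM=7
i=3 t=11 v=3: → [6,12); WM=9
i=4 t=11 v=5: → [6,12); WM=9
i=5 t=5 v=9: DROP (t<9-3); WM=9
i=6 t=14 v=1: → [12,18); WM=12; [6,12) fires=21
i=7 t=6 v=3: DROP (t<12-3); WM=12
i=8 t=16 v=7: → [12,18); WM=14
i=9 t=18 v=2: → [18,24); WM=16
i=10 t=11 v=2: DROP (t<16-3); WM=16
i=11 t=13 v=4: → [12,18); WM=16
i=12 t=20 v=5: → [18,24); WM=18; [12,18) fires=12
i=13 t=20 v=8: → [18,24); WM=18
i=14 t=22 v=2: → [18,24); WM=20
i=15 t=19 v=5: → [18,24); WM=20
i=16 t=22 v=2: → [18,24); WM=20
i=17 t=24 v=1: → [24,30); WM=22
i=18 t=24 v=4: → [24,30); WM=22
i=19 t=25 v=7: → [24,30); WM=23
i=20 t=26 v=9: → [24,30); WM=24; [18,24) fires=24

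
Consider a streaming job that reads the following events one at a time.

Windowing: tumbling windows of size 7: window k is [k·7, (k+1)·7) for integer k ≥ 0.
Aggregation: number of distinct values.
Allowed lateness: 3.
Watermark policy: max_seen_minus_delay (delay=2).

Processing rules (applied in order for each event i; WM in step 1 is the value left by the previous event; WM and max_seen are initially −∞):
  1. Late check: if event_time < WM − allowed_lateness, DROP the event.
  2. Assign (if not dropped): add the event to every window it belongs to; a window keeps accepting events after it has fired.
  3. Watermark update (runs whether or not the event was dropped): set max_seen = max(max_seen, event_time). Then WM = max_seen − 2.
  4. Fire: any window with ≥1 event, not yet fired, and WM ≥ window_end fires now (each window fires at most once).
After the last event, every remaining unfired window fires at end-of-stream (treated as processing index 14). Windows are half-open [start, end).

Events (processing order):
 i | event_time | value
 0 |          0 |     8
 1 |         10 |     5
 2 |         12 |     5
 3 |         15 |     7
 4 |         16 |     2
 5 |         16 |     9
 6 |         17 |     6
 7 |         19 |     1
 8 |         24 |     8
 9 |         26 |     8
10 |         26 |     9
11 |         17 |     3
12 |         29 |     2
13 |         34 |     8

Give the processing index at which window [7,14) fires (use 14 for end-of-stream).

i=0 t=0 v=8: → [0,7); WM=-2
i=1 t=10 v=5: → [7,14); WM=8; [0,7) fires=1
i=2 t=12 v=5: → [7,14); WM=10
i=3 t=15 v=7: → [14,21); WM=13
i=4 t=16 v=2: → [14,21); WM=14; [7,14) fires=1
i=5 t=16 v=9: → [14,21); WM=14
i=6 t=17 v=6: → [14,21); WM=15
i=7 t=19 v=1: → [14,21); WM=17
i=8 t=24 v=8: → [21,28); WM=22; [14,21) fires=5
i=9 t=26 v=8: → [21,28); WM=24
i=10 t=26 v=9: → [21,28); WM=24
i=11 t=17 v=3: DROP (t<24-3); WM=24
i=12 t=29 v=2: → [28,35); WM=27
i=13 t=34 v=8: → [28,35); WM=32; [21,28) fires=2

4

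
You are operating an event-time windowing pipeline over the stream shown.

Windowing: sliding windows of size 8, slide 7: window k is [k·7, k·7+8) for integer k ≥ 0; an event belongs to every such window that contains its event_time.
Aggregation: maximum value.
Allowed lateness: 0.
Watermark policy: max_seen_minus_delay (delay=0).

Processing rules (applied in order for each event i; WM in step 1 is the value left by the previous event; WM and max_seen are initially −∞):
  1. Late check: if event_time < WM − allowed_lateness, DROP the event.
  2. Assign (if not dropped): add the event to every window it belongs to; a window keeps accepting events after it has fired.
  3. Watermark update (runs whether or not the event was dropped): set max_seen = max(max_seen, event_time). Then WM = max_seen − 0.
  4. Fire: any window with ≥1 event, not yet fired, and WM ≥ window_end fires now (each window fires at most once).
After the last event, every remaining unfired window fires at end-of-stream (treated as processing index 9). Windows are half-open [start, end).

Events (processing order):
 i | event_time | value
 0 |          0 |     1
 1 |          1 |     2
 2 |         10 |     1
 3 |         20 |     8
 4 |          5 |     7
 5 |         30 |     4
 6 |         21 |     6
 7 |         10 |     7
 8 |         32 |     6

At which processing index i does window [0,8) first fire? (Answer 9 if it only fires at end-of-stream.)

2

i=0 t=0 v=1: → [0,8); WM=0
i=1 t=1 v=2: → [0,8); WM=1
i=2 t=10 v=1: → [7,15); WM=10; [0,8) fires=2
i=3 t=20 v=8: → [14,22); WM=20; [7,15) fires=1
i=4 t=5 v=7: DROP (t<20-0); WM=20
i=5 t=30 v=4: → [28,36); WM=30; [14,22) fires=8
i=6 t=21 v=6: DROP (t<30-0); WM=30
i=7 t=10 v=7: DROP (t<30-0); WM=30
i=8 t=32 v=6: → [28,36); WM=32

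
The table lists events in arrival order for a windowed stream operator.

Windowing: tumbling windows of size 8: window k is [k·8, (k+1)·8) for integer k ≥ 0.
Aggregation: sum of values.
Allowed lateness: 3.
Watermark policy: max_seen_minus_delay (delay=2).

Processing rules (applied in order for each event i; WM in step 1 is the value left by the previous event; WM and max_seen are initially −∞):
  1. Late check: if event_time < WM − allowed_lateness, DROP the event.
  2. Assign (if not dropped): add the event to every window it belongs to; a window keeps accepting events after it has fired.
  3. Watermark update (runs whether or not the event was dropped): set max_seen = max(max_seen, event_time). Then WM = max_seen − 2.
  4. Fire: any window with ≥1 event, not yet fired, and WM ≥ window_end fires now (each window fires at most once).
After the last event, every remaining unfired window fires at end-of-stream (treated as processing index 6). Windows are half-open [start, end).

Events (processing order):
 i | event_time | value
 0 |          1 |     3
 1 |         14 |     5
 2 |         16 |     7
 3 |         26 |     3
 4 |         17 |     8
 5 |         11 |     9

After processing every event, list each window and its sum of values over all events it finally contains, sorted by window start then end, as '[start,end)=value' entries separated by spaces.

i=0 t=1 v=3: → [0,8); WM=-1
i=1 t=14 v=5: → [8,16); WM=12; [0,8) fires=3
i=2 t=16 v=7: → [16,24); WM=14
i=3 t=26 v=3: → [24,32); WM=24; [8,16) fires=5 [16,24) fires=7
i=4 t=17 v=8: DROP (t<24-3); WM=24
i=5 t=11 v=9: DROP (t<24-3); WM=24

[0,8)=3 [8,16)=5 [16,24)=7 [24,32)=3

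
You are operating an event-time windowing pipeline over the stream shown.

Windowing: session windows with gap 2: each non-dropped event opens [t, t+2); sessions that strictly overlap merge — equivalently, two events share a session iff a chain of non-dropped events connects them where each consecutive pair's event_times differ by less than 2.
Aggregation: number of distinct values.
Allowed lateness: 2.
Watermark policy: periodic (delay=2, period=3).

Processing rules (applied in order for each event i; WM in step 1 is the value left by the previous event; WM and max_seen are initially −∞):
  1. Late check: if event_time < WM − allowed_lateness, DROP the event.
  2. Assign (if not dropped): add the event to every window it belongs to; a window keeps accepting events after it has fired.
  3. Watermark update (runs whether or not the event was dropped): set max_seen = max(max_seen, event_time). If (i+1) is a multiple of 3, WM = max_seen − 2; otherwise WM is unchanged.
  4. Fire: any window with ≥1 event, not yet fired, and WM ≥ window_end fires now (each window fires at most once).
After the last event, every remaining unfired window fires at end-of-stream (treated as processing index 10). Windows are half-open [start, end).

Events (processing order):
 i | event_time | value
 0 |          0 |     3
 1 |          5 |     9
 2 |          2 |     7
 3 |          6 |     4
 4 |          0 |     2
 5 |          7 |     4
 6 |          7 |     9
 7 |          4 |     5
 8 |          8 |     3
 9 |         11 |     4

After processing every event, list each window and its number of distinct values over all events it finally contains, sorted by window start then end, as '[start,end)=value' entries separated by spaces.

i=0 t=0 v=3: → [0,2); WM=−∞
i=1 t=5 v=9: → [5,7); WM=−∞
i=2 t=2 v=7: → [2,4); WM=3
i=3 t=6 v=4: → [5,8); WM=3
i=4 t=0 v=2: DROP (t<3-2); WM=3
i=5 t=7 v=4: → [5,9); WM=5
i=6 t=7 v=9: → [5,9); WM=5
i=7 t=4 v=5: → [4,9); WM=5
i=8 t=8 v=3: → [4,10); WM=6
i=9 t=11 v=4: → [11,13); WM=6

[0,2)=1 [2,4)=1 [4,10)=4 [11,13)=1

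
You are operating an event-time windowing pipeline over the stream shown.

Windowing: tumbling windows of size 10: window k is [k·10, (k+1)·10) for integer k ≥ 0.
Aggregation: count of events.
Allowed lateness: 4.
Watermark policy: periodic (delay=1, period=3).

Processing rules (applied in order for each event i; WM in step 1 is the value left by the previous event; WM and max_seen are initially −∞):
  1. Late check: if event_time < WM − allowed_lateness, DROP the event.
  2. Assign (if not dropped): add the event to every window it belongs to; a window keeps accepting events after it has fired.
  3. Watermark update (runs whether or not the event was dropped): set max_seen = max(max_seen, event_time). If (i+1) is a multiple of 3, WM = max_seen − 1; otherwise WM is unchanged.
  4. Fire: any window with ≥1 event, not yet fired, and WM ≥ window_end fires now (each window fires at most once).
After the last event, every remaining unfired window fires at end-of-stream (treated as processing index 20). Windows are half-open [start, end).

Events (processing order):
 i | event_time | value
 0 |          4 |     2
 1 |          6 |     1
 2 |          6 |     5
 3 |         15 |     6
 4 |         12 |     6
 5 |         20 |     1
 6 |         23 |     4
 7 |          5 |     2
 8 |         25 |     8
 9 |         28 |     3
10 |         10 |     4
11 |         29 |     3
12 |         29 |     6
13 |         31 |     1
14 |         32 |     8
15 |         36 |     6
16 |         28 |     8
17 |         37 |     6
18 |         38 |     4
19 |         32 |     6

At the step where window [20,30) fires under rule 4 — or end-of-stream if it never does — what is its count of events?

i=0 t=4 v=2: → [0,10); WM=−∞
i=1 t=6 v=1: → [0,10); WM=−∞
i=2 t=6 v=5: → [0,10); WM=5
i=3 t=15 v=6: → [10,20); WM=5
i=4 t=12 v=6: → [10,20); WM=5
i=5 t=20 v=1: → [20,30); WM=19; [0,10) fires=3
i=6 t=23 v=4: → [20,30); WM=19
i=7 t=5 v=2: DROP (t<19-4); WM=19
i=8 t=25 v=8: → [20,30); WM=24; [10,20) fires=2
i=9 t=28 v=3: → [20,30); WM=24
i=10 t=10 v=4: DROP (t<24-4); WM=24
i=11 t=29 v=3: → [20,30); WM=28
i=12 t=29 v=6: → [20,30); WM=28
i=13 t=31 v=1: → [30,40); WM=28
i=14 t=32 v=8: → [30,40); WM=31; [20,30) fires=6
i=15 t=36 v=6: → [30,40); WM=31
i=16 t=28 v=8: → [20,30); WM=31
i=17 t=37 v=6: → [30,40); WM=36
i=18 t=38 v=4: → [30,40); WM=36
i=19 t=32 v=6: → [30,40); WM=36

6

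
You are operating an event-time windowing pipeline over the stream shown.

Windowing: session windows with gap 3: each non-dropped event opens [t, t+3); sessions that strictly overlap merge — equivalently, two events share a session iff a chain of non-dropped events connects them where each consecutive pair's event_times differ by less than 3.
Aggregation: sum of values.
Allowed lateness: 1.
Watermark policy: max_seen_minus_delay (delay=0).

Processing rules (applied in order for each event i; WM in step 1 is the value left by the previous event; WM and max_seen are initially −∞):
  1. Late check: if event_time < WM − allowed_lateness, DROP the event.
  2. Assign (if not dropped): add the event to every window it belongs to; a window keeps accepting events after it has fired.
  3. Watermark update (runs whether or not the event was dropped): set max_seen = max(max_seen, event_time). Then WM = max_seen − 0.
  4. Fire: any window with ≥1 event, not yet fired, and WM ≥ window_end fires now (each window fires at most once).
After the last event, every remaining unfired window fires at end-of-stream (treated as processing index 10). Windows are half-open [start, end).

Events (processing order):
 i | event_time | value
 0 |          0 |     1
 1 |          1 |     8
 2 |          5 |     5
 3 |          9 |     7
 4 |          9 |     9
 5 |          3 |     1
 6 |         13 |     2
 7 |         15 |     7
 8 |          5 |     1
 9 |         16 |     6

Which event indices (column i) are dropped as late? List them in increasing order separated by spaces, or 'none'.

5 8

i=0 t=0 v=1: → [0,3); WM=0
i=1 t=1 v=8: → [0,4); WM=1
i=2 t=5 v=5: → [5,8); WM=5
i=3 t=9 v=7: → [9,12); WM=9
i=4 t=9 v=9: → [9,12); WM=9
i=5 t=3 v=1: DROP (t<9-1); WM=9
i=6 t=13 v=2: → [13,16); WM=13
i=7 t=15 v=7: → [13,18); WM=15
i=8 t=5 v=1: DROP (t<15-1); WM=15
i=9 t=16 v=6: → [13,19); WM=16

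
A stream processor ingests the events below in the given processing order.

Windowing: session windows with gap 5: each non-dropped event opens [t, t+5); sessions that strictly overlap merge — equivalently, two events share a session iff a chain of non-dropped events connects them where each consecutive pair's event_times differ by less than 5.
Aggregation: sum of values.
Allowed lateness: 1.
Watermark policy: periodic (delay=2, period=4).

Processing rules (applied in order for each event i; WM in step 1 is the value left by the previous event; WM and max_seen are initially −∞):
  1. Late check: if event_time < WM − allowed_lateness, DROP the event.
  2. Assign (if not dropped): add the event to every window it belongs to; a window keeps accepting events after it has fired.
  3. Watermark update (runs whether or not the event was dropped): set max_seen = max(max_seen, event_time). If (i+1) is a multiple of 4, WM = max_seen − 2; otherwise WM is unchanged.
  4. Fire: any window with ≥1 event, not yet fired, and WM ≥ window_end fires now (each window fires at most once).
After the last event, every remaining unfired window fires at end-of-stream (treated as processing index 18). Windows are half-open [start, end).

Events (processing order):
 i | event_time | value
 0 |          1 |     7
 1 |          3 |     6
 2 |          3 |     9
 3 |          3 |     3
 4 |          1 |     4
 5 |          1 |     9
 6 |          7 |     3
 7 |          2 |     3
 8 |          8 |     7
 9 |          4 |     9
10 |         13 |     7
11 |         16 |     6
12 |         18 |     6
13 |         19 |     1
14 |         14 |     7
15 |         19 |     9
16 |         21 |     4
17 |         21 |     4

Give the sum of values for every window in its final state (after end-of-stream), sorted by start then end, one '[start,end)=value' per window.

i=0 t=1 v=7: → [1,6); WM=−∞
i=1 t=3 v=6: → [1,8); WM=−∞
i=2 t=3 v=9: → [1,8); WM=−∞
i=3 t=3 v=3: → [1,8); WM=1
i=4 t=1 v=4: → [1,8); WM=1
i=5 t=1 v=9: → [1,8); WM=1
i=6 t=7 v=3: → [1,12); WM=1
i=7 t=2 v=3: → [1,12); WM=5
i=8 t=8 v=7: → [1,13); WM=5
i=9 t=4 v=9: → [1,13); WM=5
i=10 t=13 v=7: → [13,18); WM=5
i=11 t=16 v=6: → [13,21); WM=14
i=12 t=18 v=6: → [13,23); WM=14
i=13 t=19 v=1: → [13,24); WM=14
i=14 t=14 v=7: → [13,24); WM=14
i=15 t=19 v=9: → [13,24); WM=17
i=16 t=21 v=4: → [13,26); WM=17
i=17 t=21 v=4: → [13,26); WM=17

[1,13)=60 [13,26)=44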